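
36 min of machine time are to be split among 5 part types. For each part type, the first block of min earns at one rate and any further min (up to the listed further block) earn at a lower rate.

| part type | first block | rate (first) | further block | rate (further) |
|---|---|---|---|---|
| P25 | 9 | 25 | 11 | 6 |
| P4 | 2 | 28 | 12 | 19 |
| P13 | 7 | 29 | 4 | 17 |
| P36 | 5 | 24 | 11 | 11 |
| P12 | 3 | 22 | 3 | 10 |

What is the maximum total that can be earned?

Order all 10 blocks by rate: P13/first 29 > P4/first 28 > P25/first 25 > P36/first 24 > P12/first 22 > P4/second 19 > P13/second 17 > P36/second 11 > P12/second 10 > P25/second 6.
Fill P13 first block (7 at 29) → 29 left.
Fill P4 first block (2 at 28) → 27 left.
P25/first (25): +9 → 18 left.
P36 first at 24: fill all 5 → 13 left.
Fill P12 first block (3 at 22) → 10 left.
P4/second: +10 of 12 at 19; pool empty.
Total = 29×7 + 28×2 + 25×9 + 24×5 + 22×3 + 19×10 = 860.

860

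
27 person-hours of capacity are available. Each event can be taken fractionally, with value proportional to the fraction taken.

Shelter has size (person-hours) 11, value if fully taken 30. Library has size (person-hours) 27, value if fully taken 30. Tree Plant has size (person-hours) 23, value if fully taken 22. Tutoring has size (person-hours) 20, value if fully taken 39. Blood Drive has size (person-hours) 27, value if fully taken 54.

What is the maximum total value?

62

Best value per unit of size first: Shelter 30/11≈2.73, Blood Drive 54/27≈2, Tutoring 39/20≈1.95, Library 30/27≈1.11, Tree Plant 22/23≈0.957.
All 11 person-hours of Shelter fit (value 30) ; 16 remain.
Fill the last 16 person-hours with part of Blood Drive: 16/27 of it earns 32.
Total value = 62.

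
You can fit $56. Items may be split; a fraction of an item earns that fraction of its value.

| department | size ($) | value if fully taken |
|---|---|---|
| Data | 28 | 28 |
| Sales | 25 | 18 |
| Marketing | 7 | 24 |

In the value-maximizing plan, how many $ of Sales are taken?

Rank by value-to-size ratio: Marketing 24/7≈3.43, Data 28/28≈1, Sales 18/25≈0.72.
Take all of Marketing (7 $, value 24) — 49 $ left.
Data: take in full, 28 $ for value 28 — 21 left.
Only 21 $ remain; take 21/25 of Sales for value 18×21/25 = 15.12.

21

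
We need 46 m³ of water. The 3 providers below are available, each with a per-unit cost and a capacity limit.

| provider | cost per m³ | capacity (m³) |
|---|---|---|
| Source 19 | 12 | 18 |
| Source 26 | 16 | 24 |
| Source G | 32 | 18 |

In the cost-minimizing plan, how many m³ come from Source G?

Use providers in increasing cost order.
Source 19 (12): use full 18 → 28 m³ to go.
Source 26 at 16: take all 24 m³ → 4 still needed.
Source G (32): take the remaining 4 → done.

4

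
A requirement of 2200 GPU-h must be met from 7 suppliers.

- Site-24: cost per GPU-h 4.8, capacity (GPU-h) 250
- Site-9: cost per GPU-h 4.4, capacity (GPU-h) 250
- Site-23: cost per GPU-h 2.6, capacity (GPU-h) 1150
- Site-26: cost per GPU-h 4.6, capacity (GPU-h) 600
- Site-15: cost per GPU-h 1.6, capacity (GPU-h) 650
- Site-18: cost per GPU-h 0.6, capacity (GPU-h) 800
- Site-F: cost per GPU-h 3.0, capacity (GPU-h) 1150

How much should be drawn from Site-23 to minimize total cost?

Use suppliers in increasing cost order.
Take 800 from Site-18 at 0.6 → need 1400 more.
Site-15 at 1.6: take all 650 GPU-h → 750 still needed.
Site-23 (2.6): take the remaining 750 → done.
Site-F, Site-9, Site-26, Site-24: unused.

750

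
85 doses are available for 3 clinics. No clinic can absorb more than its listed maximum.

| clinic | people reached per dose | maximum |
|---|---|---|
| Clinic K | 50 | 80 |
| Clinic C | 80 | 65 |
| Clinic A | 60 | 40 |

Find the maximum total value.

Order the clinics by people reached per dose: Clinic C 80 > Clinic A 60 > Clinic K 50.
Clinic C takes 65 to reach its cap of 65 → 20 left.
Clinic A has room for 40 but only 20 remain, so it gets 20.
Total = 80×65 + 60×20 = 6400.

6400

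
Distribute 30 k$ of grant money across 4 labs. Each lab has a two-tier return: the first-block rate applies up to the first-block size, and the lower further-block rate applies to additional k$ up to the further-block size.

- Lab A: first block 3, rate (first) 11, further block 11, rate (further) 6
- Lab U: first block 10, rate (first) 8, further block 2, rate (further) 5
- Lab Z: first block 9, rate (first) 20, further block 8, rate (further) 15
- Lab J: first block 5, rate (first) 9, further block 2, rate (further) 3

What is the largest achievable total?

418

Order all 8 blocks by rate: Lab Z/first 20 > Lab Z/second 15 > Lab A/first 11 > Lab J/first 9 > Lab U/first 8 > Lab A/second 6 > Lab U/second 5 > Lab J/second 3.
Lab Z first at 20: fill all 9 ; 21 left.
Lab Z/second (15): +8 ; 13 left.
Lab A/first (11): +3 ; 10 left.
Fill Lab J first block (5 at 9) ; 5 left.
5 remain; put them into Lab U first at 8.
Total = 20×9 + 15×8 + 11×3 + 9×5 + 8×5 = 418.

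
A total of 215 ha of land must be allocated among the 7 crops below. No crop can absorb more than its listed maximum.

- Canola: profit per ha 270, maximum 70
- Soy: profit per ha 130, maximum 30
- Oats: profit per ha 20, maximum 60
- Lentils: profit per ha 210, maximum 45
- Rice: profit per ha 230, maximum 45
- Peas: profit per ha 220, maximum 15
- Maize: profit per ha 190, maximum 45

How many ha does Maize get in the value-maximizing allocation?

40

Order the crops by profit per ha: Canola 270 > Rice 230 > Peas 220 > Lentils 210 > Maize 190 > Soy 130 > Oats 20.
Canola: +70 to 70 (cap) — 145 left.
Give Rice 45 to hit its cap of 45 — 100 left.
Peas: +15 to 15 (cap) — 85 left.
Lentils takes 45 to reach its cap of 45 — 40 left.
Maize: +40 (room for 45) → 40. Pool exhausted.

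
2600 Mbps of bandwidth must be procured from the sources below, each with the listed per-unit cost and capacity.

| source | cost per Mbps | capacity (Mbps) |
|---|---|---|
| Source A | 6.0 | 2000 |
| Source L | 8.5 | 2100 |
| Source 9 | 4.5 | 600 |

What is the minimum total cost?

14700

Use sources in increasing cost order.
Take 600 from Source 9 at 4.5 → need 2000 more.
Take 2000 from Source A at 6.0 → need 0 more.
Source L: unused.
Cost = 600×4.5 + 2000×6.0 = 14700.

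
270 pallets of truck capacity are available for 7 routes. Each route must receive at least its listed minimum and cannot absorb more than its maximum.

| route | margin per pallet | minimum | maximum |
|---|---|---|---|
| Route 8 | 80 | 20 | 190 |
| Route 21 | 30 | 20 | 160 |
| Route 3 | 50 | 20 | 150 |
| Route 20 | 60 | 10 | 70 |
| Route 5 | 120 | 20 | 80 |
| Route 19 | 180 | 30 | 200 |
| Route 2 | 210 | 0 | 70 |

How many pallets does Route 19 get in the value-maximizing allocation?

Meeting every minimum uses 20+20+20+10+20+30+0 = 120 pallets, leaving 150.
Order the routes by margin per pallet: Route 2 210 > Route 19 180 > Route 5 120 > Route 8 80 > Route 20 60 > Route 3 50 > Route 21 30.
Route 2: +70 to 70 (cap) — 80 left.
Route 19: +80 (room for 170) → 110. Pool exhausted.

110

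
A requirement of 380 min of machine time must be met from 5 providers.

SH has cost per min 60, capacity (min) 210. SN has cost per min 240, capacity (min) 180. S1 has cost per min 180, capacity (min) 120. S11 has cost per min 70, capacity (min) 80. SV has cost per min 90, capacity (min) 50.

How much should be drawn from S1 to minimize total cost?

Use providers in increasing cost order.
Take 210 from SH at 60 — need 170 more.
S11 (70): use full 80 — 90 min to go.
SV at 90: take all 50 min — 40 still needed.
S1 (180): take the remaining 40 — done.
SN: unused.

40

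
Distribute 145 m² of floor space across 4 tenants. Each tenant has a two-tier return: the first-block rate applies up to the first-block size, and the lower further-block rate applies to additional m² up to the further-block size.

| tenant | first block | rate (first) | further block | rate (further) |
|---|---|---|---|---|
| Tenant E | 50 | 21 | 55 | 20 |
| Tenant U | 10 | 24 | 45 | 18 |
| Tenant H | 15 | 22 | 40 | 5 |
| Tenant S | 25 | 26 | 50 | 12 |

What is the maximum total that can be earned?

Treat each block as its own option and order by rate: Tenant S/first 26 > Tenant U/first 24 > Tenant H/first 22 > Tenant E/first 21 > Tenant E/second 20 > Tenant U/second 18 > Tenant S/second 12 > Tenant H/second 5.
Tenant S first at 26: fill all 25 — 120 left.
Tenant U first at 24: fill all 10 — 110 left.
Fill Tenant H first block (15 at 22) — 95 left.
Fill Tenant E first block (50 at 21) — 45 left.
Tenant E/second: +45 of 55 at 20; pool empty.
Total = 26×25 + 24×10 + 22×15 + 21×50 + 20×45 = 3170.

3170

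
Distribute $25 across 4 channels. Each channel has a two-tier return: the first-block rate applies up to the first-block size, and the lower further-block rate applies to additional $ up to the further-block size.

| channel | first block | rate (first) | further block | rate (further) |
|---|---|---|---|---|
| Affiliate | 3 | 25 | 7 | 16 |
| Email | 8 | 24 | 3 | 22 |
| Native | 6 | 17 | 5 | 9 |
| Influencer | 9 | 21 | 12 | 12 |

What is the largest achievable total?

556

Order all 8 blocks by rate: Affiliate/tier1 25 > Email/tier1 24 > Email/tier2 22 > Influencer/tier1 21 > Native/tier1 17 > Affiliate/tier2 16 > Influencer/tier2 12 > Native/tier2 9.
Fill Affiliate tier1 block (3 at 25) ; 22 left.
Email/tier1 (24): +8 ; 14 left.
Email tier2 at 22: fill all 3 ; 11 left.
Influencer tier1 at 21: fill all 9 ; 2 left.
2 remain; put them into Native tier1 at 17.
Total = 25×3 + 24×8 + 22×3 + 21×9 + 17×2 = 556.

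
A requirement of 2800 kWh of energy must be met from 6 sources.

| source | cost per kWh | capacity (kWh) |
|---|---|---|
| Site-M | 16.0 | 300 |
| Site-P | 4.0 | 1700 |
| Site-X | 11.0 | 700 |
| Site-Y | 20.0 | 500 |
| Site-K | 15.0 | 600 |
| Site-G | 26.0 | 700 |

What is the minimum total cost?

Fill from the cheapest source first.
Take 1700 from Site-P at 4.0 — need 1100 more.
Site-X (11.0): use full 700 — 400 kWh to go.
Site-K (15.0): take the remaining 400 — done.
Site-M, Site-Y, Site-G: unused.
Cost = 1700×4.0 + 700×11.0 + 400×15.0 = 20500.

20500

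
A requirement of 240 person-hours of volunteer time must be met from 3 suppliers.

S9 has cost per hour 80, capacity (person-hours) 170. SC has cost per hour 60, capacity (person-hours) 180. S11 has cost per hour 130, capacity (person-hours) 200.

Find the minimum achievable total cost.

15600

Use suppliers in increasing cost order.
SC (60): use full 180 → 60 person-hours to go.
S9 at 80: take 60 of its 170 → requirement met.
S11: unused.
Cost = 180×60 + 60×80 = 15600.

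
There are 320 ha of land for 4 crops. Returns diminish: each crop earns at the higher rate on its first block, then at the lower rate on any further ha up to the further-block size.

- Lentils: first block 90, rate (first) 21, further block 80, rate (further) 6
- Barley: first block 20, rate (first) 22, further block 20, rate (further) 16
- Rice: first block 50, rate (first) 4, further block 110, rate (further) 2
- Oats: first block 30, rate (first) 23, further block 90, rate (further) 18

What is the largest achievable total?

5380

Treat each block as its own option and order by rate: Oats/first 23 > Barley/first 22 > Lentils/first 21 > Oats/second 18 > Barley/second 16 > Lentils/second 6 > Rice/first 4 > Rice/second 2.
Fill Oats first block (30 at 23) ; 290 left.
Barley first at 22: fill all 20 ; 270 left.
Lentils/first (21): +90 ; 180 left.
Fill Oats second block (90 at 18) ; 90 left.
Fill Barley second block (20 at 16) ; 70 left.
70 remain; put them into Lentils second at 6.
Total = 23×30 + 22×20 + 21×90 + 18×90 + 16×20 + 6×70 = 5380.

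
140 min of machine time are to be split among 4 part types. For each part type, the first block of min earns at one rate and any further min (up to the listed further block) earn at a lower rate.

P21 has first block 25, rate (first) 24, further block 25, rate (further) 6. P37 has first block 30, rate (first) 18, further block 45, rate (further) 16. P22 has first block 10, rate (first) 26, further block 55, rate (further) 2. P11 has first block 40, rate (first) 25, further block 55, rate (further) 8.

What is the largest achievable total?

Rank every tier by rate: P22/first 26 > P11/first 25 > P21/first 24 > P37/first 18 > P37/second 16 > P11/second 8 > P21/second 6 > P22/second 2.
P22 first at 26: fill all 10 — 130 left.
P11/first (25): +40 — 90 left.
P21/first (24): +25 — 65 left.
P37 first at 18: fill all 30 — 35 left.
P37/second: +35 of 45 at 16; pool empty.
Total = 26×10 + 25×40 + 24×25 + 18×30 + 16×35 = 2960.

2960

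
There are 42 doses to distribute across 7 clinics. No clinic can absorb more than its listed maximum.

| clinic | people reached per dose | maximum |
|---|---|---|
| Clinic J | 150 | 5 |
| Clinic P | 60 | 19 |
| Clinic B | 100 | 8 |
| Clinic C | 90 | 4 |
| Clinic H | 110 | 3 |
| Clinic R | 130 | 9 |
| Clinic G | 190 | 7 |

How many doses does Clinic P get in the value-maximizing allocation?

6

Order the clinics by people reached per dose: Clinic G 190 > Clinic J 150 > Clinic R 130 > Clinic H 110 > Clinic B 100 > Clinic C 90 > Clinic P 60.
Clinic G takes 7 to reach its cap of 7 — 35 left.
Clinic J takes 5 to reach its cap of 5 — 30 left.
Give Clinic R 9 to hit its cap of 9 — 21 left.
Clinic H takes 3 to reach its cap of 3 — 18 left.
Give Clinic B 8 to hit its cap of 8 — 10 left.
Clinic C: +4 to 4 (cap) — 6 left.
Clinic P: +6 (room for 19) → 6. Pool exhausted.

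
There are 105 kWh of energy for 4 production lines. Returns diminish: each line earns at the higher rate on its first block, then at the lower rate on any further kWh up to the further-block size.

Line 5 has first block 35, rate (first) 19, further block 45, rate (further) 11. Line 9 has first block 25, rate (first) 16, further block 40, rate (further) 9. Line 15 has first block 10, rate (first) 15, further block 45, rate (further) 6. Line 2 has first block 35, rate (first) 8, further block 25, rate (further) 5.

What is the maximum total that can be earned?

1600

Rank every tier by rate: Line 5/tier1 19 > Line 9/tier1 16 > Line 15/tier1 15 > Line 5/tier2 11 > Line 9/tier2 9 > Line 2/tier1 8 > Line 15/tier2 6 > Line 2/tier2 5.
Line 5/tier1 (19): +35 ; 70 left.
Fill Line 9 tier1 block (25 at 16) ; 45 left.
Line 15 tier1 at 15: fill all 10 ; 35 left.
Line 5/tier2: +35 of 45 at 11; pool empty.
Total = 19×35 + 16×25 + 15×10 + 11×35 = 1600.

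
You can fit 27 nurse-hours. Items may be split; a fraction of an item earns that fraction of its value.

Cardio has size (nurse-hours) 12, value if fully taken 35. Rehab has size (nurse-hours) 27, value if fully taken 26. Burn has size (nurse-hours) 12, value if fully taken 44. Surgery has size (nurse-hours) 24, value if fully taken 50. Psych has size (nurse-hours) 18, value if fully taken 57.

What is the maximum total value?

91.5

Best value per unit of size first: Burn 44/12≈3.67, Psych 57/18≈3.17, Cardio 35/12≈2.92, Surgery 50/24≈2.08, Rehab 26/27≈0.963.
Take all of Burn (12 nurse-hours, value 44) ; 15 nurse-hours left.
Fill the last 15 nurse-hours with part of Psych: 15/18 of it earns 47.5.
Total value = 91.5.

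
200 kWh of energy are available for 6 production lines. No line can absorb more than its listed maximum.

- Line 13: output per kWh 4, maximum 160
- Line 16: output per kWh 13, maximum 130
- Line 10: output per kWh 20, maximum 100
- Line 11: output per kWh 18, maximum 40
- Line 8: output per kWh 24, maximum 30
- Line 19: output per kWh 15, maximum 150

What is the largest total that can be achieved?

3890

Highest output per kWh first: Line 8 24 > Line 10 20 > Line 11 18 > Line 19 15 > Line 16 13 > Line 13 4.
Line 8: +30 to 30 (cap) ; 170 left.
Line 10 takes 100 to reach its cap of 100 ; 70 left.
Line 11 takes 40 to reach its cap of 40 ; 30 left.
Only 30 left; Line 19 takes them to reach 30.
Total = 20×100 + 18×40 + 24×30 + 15×30 = 3890.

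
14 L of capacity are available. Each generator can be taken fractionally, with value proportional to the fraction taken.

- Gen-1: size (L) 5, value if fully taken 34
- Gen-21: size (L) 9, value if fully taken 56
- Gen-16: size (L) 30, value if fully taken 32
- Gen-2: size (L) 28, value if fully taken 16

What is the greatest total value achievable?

90

Sort by value density: Gen-1 34/5≈6.8, Gen-21 56/9≈6.22, Gen-16 32/30≈1.07, Gen-2 16/28≈0.571.
Take all of Gen-1 (5 L, value 34) ; 9 L left.
Take all of Gen-21 (9 L, value 56) ; 0 L left.
Total value = 90.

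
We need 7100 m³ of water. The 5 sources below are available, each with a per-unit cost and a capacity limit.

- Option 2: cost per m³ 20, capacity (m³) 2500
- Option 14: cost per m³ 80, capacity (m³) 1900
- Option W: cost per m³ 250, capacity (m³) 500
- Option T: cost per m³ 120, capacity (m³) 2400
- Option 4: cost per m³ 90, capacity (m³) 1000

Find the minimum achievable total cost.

Cheapest first:
Take 2500 from Option 2 at 20 → need 4600 more.
Option 14 (80): use full 1900 → 2700 m³ to go.
Take 1000 from Option 4 at 90 → need 1700 more.
Option T at 120: take 1700 of its 2400 → requirement met.
Option W: unused.
Cost = 2500×20 + 1900×80 + 1000×90 + 1700×120 = 496000.

496000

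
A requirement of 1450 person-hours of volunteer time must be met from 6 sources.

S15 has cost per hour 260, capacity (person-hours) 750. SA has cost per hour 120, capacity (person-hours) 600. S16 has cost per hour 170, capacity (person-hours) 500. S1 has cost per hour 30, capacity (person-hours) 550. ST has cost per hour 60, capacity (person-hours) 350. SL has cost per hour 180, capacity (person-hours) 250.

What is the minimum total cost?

Use sources in increasing cost order.
S1 at 30: take all 550 person-hours → 900 still needed.
Take 350 from ST at 60 → need 550 more.
Take 550 from SA at 120 to finish.
S16, SL, S15: unused.
Cost = 550×30 + 350×60 + 550×120 = 103500.

103500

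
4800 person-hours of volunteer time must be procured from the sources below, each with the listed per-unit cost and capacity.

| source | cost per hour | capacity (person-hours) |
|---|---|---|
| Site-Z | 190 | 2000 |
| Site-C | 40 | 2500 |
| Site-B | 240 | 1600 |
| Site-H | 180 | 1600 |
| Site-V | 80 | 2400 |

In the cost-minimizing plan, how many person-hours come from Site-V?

Cheapest first:
Take 2500 from Site-C at 40 → need 2300 more.
Take 2300 from Site-V at 80 to finish.
Site-H, Site-Z, Site-B: unused.

2300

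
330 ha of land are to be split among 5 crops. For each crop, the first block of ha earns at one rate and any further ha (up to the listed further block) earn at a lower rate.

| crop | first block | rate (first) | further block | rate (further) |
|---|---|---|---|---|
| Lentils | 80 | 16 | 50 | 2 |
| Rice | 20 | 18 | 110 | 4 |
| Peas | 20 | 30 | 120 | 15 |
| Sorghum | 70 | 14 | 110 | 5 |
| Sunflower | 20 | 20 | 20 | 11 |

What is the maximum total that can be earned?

Order all 10 blocks by rate: Peas/T1 30 > Sunflower/T1 20 > Rice/T1 18 > Lentils/T1 16 > Peas/T2 15 > Sorghum/T1 14 > Sunflower/T2 11 > Sorghum/T2 5 > Rice/T2 4 > Lentils/T2 2.
Peas T1 at 30: fill all 20 — 310 left.
Fill Sunflower T1 block (20 at 20) — 290 left.
Fill Rice T1 block (20 at 18) — 270 left.
Lentils T1 at 16: fill all 80 — 190 left.
Peas/T2 (15): +120 — 70 left.
Sorghum T1 at 14: fill all 70 — 0 left.
Total = 30×20 + 20×20 + 18×20 + 16×80 + 15×120 + 14×70 = 5420.

5420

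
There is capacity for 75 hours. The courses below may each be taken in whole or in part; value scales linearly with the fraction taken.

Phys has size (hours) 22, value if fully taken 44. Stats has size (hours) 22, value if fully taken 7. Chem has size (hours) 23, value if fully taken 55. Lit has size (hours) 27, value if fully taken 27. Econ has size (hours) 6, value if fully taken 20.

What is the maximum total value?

143

Sort by value density: Econ 20/6≈3.33, Chem 55/23≈2.39, Phys 44/22≈2, Lit 27/27≈1, Stats 7/22≈0.318.
Econ: take in full, 6 hours for value 20 ; 69 left.
Chem: take in full, 23 hours for value 55 ; 46 left.
Take all of Phys (22 hours, value 44) ; 24 hours left.
Only 24 hours remain; take 24/27 of Lit for value 27×24/27 = 24.
Total value = 143.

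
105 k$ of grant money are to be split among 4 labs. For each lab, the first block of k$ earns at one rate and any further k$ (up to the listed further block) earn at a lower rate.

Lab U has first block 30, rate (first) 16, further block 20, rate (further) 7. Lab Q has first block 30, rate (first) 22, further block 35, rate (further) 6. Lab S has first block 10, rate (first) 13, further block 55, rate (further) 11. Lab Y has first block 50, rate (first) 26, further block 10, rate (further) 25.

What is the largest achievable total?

Rank every tier by rate: Lab Y/T1 26 > Lab Y/T2 25 > Lab Q/T1 22 > Lab U/T1 16 > Lab S/T1 13 > Lab S/T2 11 > Lab U/T2 7 > Lab Q/T2 6.
Lab Y/T1 (26): +50 ; 55 left.
Fill Lab Y T2 block (10 at 25) ; 45 left.
Lab Q/T1 (22): +30 ; 15 left.
15 remain; put them into Lab U T1 at 16.
Total = 26×50 + 25×10 + 22×30 + 16×15 = 2450.

2450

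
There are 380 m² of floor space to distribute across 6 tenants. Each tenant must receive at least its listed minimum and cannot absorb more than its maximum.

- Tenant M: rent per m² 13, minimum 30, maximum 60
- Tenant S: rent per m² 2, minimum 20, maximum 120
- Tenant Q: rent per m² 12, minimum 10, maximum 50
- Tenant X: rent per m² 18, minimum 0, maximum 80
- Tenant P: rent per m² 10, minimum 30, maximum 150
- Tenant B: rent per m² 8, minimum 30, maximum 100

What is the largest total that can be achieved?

Meeting every minimum uses 30+20+10+0+30+30 = 120 m², leaving 260.
Order the tenants by rent per m²: Tenant X 18 > Tenant M 13 > Tenant Q 12 > Tenant P 10 > Tenant B 8 > Tenant S 2.
Tenant X: +80 to 80 (cap) — 180 left.
Tenant M: +30 to 60 (cap) — 150 left.
Tenant Q: +40 to 50 (cap) — 110 left.
Only 110 left; Tenant P takes them to reach 140.
Total = 13×60 + 2×20 + 12×50 + 18×80 + 10×140 + 8×30 = 4500.

4500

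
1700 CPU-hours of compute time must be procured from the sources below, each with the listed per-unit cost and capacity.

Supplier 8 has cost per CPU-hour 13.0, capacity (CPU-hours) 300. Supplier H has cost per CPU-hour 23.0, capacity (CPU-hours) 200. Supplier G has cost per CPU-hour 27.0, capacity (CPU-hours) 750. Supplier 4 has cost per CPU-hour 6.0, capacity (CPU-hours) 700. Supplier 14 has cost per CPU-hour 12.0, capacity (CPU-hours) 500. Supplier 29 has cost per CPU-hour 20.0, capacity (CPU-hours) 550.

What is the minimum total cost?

Cheapest first:
Take 700 from Supplier 4 at 6.0 ; need 1000 more.
Supplier 14 (12.0): use full 500 ; 500 CPU-hours to go.
Supplier 8 at 13.0: take all 300 CPU-hours ; 200 still needed.
Supplier 29 (20.0): take the remaining 200 ; done.
Supplier H, Supplier G: unused.
Cost = 700×6.0 + 500×12.0 + 300×13.0 + 200×20.0 = 18100.

18100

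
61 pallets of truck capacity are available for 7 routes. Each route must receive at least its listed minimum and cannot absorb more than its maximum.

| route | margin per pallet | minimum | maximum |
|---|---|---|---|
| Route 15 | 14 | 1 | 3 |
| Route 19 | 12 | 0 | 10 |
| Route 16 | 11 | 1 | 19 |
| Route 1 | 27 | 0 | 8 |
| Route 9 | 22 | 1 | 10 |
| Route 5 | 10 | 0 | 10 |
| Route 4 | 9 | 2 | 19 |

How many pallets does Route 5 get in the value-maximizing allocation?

Meeting every minimum uses 1+0+1+0+1+0+2 = 5 pallets, leaving 56.
Highest margin per pallet first: Route 1 27 > Route 9 22 > Route 15 14 > Route 19 12 > Route 16 11 > Route 5 10 > Route 4 9.
Give Route 1 8 more to hit its cap of 8 ; 48 left.
Route 9 takes 9 more to reach its cap of 10 ; 39 left.
Give Route 15 2 more to hit its cap of 3 ; 37 left.
Route 19: +10 to 10 (cap) ; 27 left.
Route 16 takes 18 more to reach its cap of 19 ; 9 left.
Route 5 has room for 10 more but only 9 remain, so it gets 9.

9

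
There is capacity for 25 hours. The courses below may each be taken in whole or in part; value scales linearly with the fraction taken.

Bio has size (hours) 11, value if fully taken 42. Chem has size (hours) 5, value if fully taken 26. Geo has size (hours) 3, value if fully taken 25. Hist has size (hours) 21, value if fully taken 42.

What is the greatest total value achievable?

105

Sort by value density: Geo 25/3≈8.33, Chem 26/5≈5.2, Bio 42/11≈3.82, Hist 42/21≈2.
Geo: take in full, 3 hours for value 25 — 22 left.
Take all of Chem (5 hours, value 26) — 17 hours left.
All 11 hours of Bio fit (value 42) — 6 remain.
6 hours left: a 6/21 share of Hist gives 42×6/21 = 12.
Total value = 105.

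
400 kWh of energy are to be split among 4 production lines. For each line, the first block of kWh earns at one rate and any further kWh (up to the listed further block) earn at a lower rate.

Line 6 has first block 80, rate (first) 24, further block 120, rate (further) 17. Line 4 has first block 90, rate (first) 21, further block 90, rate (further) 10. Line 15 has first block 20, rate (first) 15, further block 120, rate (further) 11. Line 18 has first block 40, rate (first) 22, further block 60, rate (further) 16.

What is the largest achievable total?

7840

Treat each block as its own option and order by rate: Line 6/tier1 24 > Line 18/tier1 22 > Line 4/tier1 21 > Line 6/tier2 17 > Line 18/tier2 16 > Line 15/tier1 15 > Line 15/tier2 11 > Line 4/tier2 10.
Line 6/tier1 (24): +80 — 320 left.
Line 18 tier1 at 22: fill all 40 — 280 left.
Line 4/tier1 (21): +90 — 190 left.
Fill Line 6 tier2 block (120 at 17) — 70 left.
Line 18/tier2 (16): +60 — 10 left.
10 remain; put them into Line 15 tier1 at 15.
Total = 24×80 + 22×40 + 21×90 + 17×120 + 16×60 + 15×10 = 7840.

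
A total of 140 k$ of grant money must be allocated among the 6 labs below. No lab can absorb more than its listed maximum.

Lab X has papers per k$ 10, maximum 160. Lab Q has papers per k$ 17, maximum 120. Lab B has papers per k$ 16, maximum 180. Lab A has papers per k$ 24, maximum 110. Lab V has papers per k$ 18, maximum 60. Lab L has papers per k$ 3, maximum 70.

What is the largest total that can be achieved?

Order the labs by papers per k$: Lab A 24 > Lab V 18 > Lab Q 17 > Lab B 16 > Lab X 10 > Lab L 3.
Lab A takes 110 to reach its cap of 110 ; 30 left.
Lab V has room for 60 but only 30 remain, so it gets 30.
Total = 24×110 + 18×30 = 3180.

3180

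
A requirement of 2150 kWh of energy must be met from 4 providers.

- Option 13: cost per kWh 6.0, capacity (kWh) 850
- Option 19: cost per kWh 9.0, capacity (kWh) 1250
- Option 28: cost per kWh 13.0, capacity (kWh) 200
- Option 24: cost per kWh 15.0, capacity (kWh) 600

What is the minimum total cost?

Cheapest first:
Take 850 from Option 13 at 6.0 ; need 1300 more.
Option 19 at 9.0: take all 1250 kWh ; 50 still needed.
Take 50 from Option 28 at 13.0 to finish.
Option 24: unused.
Cost = 850×6.0 + 1250×9.0 + 50×13.0 = 17000.

17000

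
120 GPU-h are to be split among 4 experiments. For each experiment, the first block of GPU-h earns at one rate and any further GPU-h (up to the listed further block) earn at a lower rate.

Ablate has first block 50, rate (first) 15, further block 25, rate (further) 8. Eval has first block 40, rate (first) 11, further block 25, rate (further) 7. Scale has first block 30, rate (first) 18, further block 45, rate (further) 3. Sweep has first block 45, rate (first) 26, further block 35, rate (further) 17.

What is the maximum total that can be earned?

2455

Treat each block as its own option and order by rate: Sweep/first 26 > Scale/first 18 > Sweep/second 17 > Ablate/first 15 > Eval/first 11 > Ablate/second 8 > Eval/second 7 > Scale/second 3.
Sweep/first (26): +45 — 75 left.
Scale/first (18): +30 — 45 left.
Sweep/second (17): +35 — 10 left.
10 remain; put them into Ablate first at 15.
Total = 26×45 + 18×30 + 17×35 + 15×10 = 2455.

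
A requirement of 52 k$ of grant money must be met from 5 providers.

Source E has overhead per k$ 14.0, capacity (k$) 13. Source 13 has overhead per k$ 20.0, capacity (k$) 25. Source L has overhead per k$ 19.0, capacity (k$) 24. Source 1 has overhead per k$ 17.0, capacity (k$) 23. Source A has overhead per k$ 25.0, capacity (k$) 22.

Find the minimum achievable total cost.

Use providers in increasing cost order.
Take 13 from Source E at 14.0 → need 39 more.
Source 1 at 17.0: take all 23 k$ → 16 still needed.
Source L (19.0): take the remaining 16 → done.
Source 13, Source A: unused.
Cost = 13×14.0 + 23×17.0 + 16×19.0 = 877.

877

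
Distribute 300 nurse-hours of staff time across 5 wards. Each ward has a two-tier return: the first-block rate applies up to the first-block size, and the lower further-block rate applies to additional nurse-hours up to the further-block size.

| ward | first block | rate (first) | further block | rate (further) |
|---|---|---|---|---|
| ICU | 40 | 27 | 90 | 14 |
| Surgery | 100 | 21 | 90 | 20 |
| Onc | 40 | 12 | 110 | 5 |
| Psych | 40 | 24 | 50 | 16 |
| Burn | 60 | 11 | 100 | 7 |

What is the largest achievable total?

Order all 10 blocks by rate: ICU/tier1 27 > Psych/tier1 24 > Surgery/tier1 21 > Surgery/tier2 20 > Psych/tier2 16 > ICU/tier2 14 > Onc/tier1 12 > Burn/tier1 11 > Burn/tier2 7 > Onc/tier2 5.
Fill ICU tier1 block (40 at 27) ; 260 left.
Psych tier1 at 24: fill all 40 ; 220 left.
Surgery tier1 at 21: fill all 100 ; 120 left.
Surgery tier2 at 20: fill all 90 ; 30 left.
30 remain; put them into Psych tier2 at 16.
Total = 27×40 + 24×40 + 21×100 + 20×90 + 16×30 = 6420.

6420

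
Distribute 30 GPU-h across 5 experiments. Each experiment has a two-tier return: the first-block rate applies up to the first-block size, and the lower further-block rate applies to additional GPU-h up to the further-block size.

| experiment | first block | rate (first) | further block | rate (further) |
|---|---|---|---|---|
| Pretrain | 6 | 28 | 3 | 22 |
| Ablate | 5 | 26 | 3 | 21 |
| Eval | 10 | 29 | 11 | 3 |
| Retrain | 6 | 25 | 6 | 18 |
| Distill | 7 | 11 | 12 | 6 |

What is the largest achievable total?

804

Rank every tier by rate: Eval/T1 29 > Pretrain/T1 28 > Ablate/T1 26 > Retrain/T1 25 > Pretrain/T2 22 > Ablate/T2 21 > Retrain/T2 18 > Distill/T1 11 > Distill/T2 6 > Eval/T2 3.
Fill Eval T1 block (10 at 29) ; 20 left.
Pretrain T1 at 28: fill all 6 ; 14 left.
Ablate T1 at 26: fill all 5 ; 9 left.
Retrain/T1 (25): +6 ; 3 left.
Pretrain T2 at 22: fill all 3 ; 0 left.
Total = 29×10 + 28×6 + 26×5 + 25×6 + 22×3 = 804.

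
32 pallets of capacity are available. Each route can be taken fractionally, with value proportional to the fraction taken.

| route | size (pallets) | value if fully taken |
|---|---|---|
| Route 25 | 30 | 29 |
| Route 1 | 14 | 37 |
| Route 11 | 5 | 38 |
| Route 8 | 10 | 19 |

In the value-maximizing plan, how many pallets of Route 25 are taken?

Best value per unit of size first: Route 11 38/5≈7.6, Route 1 37/14≈2.64, Route 8 19/10≈1.9, Route 25 29/30≈0.967.
Take all of Route 11 (5 pallets, value 38) ; 27 pallets left.
Route 1: take in full, 14 pallets for value 37 ; 13 left.
Route 8: take in full, 10 pallets for value 19 ; 3 left.
3 pallets left: a 3/30 share of Route 25 gives 29×3/30 = 2.9.

3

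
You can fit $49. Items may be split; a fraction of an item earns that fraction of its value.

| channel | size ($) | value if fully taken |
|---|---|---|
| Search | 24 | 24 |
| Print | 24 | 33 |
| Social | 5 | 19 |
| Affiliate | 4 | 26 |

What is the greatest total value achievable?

Best value per unit of size first: Affiliate 26/4≈6.5, Social 19/5≈3.8, Print 33/24≈1.38, Search 24/24≈1.
All 4 $ of Affiliate fit (value 26) ; 45 remain.
Take all of Social (5 $, value 19) ; 40 $ left.
All 24 $ of Print fit (value 33) ; 16 remain.
16 $ left: a 16/24 share of Search gives 24×16/24 = 16.
Total value = 94.

94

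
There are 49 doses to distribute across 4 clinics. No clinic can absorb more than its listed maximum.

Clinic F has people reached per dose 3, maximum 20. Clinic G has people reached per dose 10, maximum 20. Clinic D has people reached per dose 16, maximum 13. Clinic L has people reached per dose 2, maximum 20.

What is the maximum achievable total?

Highest people reached per dose first: Clinic D 16 > Clinic G 10 > Clinic F 3 > Clinic L 2.
Clinic D takes 13 to reach its cap of 13 ; 36 left.
Give Clinic G 20 to hit its cap of 20 ; 16 left.
Only 16 left; Clinic F takes them to reach 16.
Total = 3×16 + 10×20 + 16×13 = 456.

456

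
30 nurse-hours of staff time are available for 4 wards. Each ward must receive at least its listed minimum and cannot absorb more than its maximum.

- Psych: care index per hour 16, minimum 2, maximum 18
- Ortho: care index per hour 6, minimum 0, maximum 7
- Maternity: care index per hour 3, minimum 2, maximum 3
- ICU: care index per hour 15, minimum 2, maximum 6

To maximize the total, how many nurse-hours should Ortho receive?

4

Meeting every minimum uses 2+0+2+2 = 6 nurse-hours, leaving 24.
Order the wards by care index per hour: Psych 16 > ICU 15 > Ortho 6 > Maternity 3.
Psych takes 16 more to reach its cap of 18 — 8 left.
Give ICU 4 more to hit its cap of 6 — 4 left.
Ortho has room for 7 more but only 4 remain, so it gets 4.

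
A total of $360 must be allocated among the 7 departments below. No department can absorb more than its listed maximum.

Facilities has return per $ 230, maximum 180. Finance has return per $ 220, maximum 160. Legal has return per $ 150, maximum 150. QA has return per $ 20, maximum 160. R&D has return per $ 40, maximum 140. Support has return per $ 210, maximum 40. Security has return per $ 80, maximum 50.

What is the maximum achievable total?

80800

Highest return per $ first: Facilities 230 > Finance 220 > Support 210 > Legal 150 > Security 80 > R&D 40 > QA 20.
Facilities takes 180 to reach its cap of 180 — 180 left.
Give Finance 160 to hit its cap of 160 — 20 left.
Support: +20 (room for 40) → 20. Pool exhausted.
Total = 230×180 + 220×160 + 210×20 = 80800.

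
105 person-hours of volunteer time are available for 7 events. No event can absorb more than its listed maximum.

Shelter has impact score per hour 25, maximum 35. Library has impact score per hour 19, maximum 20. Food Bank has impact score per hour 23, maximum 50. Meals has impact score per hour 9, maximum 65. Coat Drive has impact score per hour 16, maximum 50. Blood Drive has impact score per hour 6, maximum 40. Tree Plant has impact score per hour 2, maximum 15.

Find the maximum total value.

2405

Highest impact score per hour first: Shelter 25 > Food Bank 23 > Library 19 > Coat Drive 16 > Meals 9 > Blood Drive 6 > Tree Plant 2.
Shelter: +35 to 35 (cap) → 70 left.
Give Food Bank 50 to hit its cap of 50 → 20 left.
Library: +20 to 20 (cap) → 0 left.
Total = 25×35 + 19×20 + 23×50 = 2405.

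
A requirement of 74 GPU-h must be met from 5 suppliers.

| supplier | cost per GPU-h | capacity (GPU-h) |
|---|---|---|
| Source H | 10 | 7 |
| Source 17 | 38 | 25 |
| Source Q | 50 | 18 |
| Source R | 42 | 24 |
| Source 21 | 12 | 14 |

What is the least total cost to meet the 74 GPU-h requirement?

2396

Use suppliers in increasing cost order.
Take 7 from Source H at 10 ; need 67 more.
Take 14 from Source 21 at 12 ; need 53 more.
Source 17 at 38: take all 25 GPU-h ; 28 still needed.
Source R at 42: take all 24 GPU-h ; 4 still needed.
Source Q at 50: take 4 of its 18 ; requirement met.
Cost = 7×10 + 14×12 + 25×38 + 24×42 + 4×50 = 2396.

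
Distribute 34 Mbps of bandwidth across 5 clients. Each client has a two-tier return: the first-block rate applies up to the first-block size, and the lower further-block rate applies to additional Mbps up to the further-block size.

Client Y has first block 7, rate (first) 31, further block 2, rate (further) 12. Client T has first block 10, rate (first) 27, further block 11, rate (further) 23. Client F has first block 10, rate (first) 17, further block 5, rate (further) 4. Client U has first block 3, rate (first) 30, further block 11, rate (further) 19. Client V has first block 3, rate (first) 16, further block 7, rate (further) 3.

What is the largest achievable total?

Treat each block as its own option and order by rate: Client Y/tier1 31 > Client U/tier1 30 > Client T/tier1 27 > Client T/tier2 23 > Client U/tier2 19 > Client F/tier1 17 > Client V/tier1 16 > Client Y/tier2 12 > Client F/tier2 4 > Client V/tier2 3.
Client Y tier1 at 31: fill all 7 → 27 left.
Client U/tier1 (30): +3 → 24 left.
Fill Client T tier1 block (10 at 27) → 14 left.
Client T tier2 at 23: fill all 11 → 3 left.
3 remain; put them into Client U tier2 at 19.
Total = 31×7 + 30×3 + 27×10 + 23×11 + 19×3 = 887.

887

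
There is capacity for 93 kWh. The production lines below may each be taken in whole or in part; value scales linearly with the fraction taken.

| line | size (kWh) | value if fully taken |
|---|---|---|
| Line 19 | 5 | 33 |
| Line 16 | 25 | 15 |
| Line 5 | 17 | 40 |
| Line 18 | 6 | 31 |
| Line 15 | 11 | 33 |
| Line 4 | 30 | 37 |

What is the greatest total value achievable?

188.4

Best value per unit of size first: Line 19 33/5≈6.6, Line 18 31/6≈5.17, Line 15 33/11≈3, Line 5 40/17≈2.35, Line 4 37/30≈1.23, Line 16 15/25≈0.6.
Line 19: take in full, 5 kWh for value 33 ; 88 left.
Line 18: take in full, 6 kWh for value 31 ; 82 left.
Take all of Line 15 (11 kWh, value 33) ; 71 kWh left.
All 17 kWh of Line 5 fit (value 40) ; 54 remain.
Line 4: take in full, 30 kWh for value 37 ; 24 left.
Fill the last 24 kWh with part of Line 16: 24/25 of it earns 14.4.
Total value = 188.4.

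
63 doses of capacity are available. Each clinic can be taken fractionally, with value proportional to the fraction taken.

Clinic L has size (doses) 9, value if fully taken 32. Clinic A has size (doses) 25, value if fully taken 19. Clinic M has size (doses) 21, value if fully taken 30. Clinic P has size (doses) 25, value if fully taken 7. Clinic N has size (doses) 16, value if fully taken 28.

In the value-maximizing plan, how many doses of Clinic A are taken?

17

Best value per unit of size first: Clinic L 32/9≈3.56, Clinic N 28/16≈1.75, Clinic M 30/21≈1.43, Clinic A 19/25≈0.76, Clinic P 7/25≈0.28.
Clinic L: take in full, 9 doses for value 32 — 54 left.
All 16 doses of Clinic N fit (value 28) — 38 remain.
Clinic M: take in full, 21 doses for value 30 — 17 left.
Only 17 doses remain; take 17/25 of Clinic A for value 19×17/25 = 12.92.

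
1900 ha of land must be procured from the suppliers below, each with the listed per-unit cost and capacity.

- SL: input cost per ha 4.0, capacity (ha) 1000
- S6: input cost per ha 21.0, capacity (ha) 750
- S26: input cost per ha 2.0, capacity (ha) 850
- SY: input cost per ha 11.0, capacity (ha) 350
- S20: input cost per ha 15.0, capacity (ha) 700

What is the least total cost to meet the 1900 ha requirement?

Cheapest first:
S26 (2.0): use full 850 → 1050 ha to go.
Take 1000 from SL at 4.0 → need 50 more.
Take 50 from SY at 11.0 to finish.
S20, S6: unused.
Cost = 850×2.0 + 1000×4.0 + 50×11.0 = 6250.

6250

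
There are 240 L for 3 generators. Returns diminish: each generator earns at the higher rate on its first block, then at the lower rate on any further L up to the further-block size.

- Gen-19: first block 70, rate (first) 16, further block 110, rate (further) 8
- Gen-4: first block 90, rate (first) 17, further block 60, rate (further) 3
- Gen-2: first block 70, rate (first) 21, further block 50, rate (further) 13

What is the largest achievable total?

4250

Rank every tier by rate: Gen-2/first 21 > Gen-4/first 17 > Gen-19/first 16 > Gen-2/second 13 > Gen-19/second 8 > Gen-4/second 3.
Gen-2/first (21): +70 ; 170 left.
Gen-4 first at 17: fill all 90 ; 80 left.
Gen-19 first at 16: fill all 70 ; 10 left.
10 remain; put them into Gen-2 second at 13.
Total = 21×70 + 17×90 + 16×70 + 13×10 = 4250.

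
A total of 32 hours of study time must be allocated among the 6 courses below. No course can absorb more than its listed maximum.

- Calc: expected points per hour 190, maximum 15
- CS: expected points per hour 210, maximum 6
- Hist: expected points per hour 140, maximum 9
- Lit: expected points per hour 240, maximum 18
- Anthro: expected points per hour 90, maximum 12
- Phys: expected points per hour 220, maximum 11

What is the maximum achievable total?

Highest expected points per hour first: Lit 240 > Phys 220 > CS 210 > Calc 190 > Hist 140 > Anthro 90.
Give Lit 18 to hit its cap of 18 ; 14 left.
Give Phys 11 to hit its cap of 11 ; 3 left.
Only 3 left; CS takes them to reach 3.
Total = 210×3 + 240×18 + 220×11 = 7370.

7370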